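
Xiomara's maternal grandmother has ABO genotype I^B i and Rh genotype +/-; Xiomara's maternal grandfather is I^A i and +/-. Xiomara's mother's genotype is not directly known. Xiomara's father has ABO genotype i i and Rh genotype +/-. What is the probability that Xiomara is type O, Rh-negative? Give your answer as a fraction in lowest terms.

1/8

Xiomara's mother's ABO genotype from I^B i × I^A i: 1/4 I^A I^B, 1/4 I^A i, 1/4 I^B i, 1/4 i i.
Crossing each possibility with the father i i and summing P(type O): 1/4·0 + 1/4·1/2 + 1/4·1/2 + 1/4·1 = 1/2.
Similarly for Rh via the mother's Rh distribution: P(Rh-) = 1/4.
Independent loci: 1/2 × 1/4 = 1/8.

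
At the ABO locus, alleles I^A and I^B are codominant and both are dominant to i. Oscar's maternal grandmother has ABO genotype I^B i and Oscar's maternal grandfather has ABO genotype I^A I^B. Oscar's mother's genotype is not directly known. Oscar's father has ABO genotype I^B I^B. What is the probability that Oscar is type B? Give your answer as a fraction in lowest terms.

3/4

Oscar's mother's ABO genotype from I^B i × I^A I^B: 1/4 I^A I^B, 1/4 I^A i, 1/4 I^B I^B, 1/4 I^B i.
Crossing each possibility with the father I^B I^B and summing P(type B): 1/4·1/2 + 1/4·1/2 + 1/4·1 + 1/4·1 = 3/4.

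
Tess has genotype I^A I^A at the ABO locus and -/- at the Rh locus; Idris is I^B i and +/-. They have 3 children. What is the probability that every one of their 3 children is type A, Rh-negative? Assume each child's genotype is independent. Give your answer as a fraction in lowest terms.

1/64

ABO cross I^A I^A × I^B i → 1/2 A, 1/2 AB.
Rh cross -/- × +/- → 1/2 Rh+, 1/2 Rh-; so P(type A, Rh-negative) = 1/2 × 1/2 = 1/4 per child.
All 3 independent: (1/4)^3 = 1/64.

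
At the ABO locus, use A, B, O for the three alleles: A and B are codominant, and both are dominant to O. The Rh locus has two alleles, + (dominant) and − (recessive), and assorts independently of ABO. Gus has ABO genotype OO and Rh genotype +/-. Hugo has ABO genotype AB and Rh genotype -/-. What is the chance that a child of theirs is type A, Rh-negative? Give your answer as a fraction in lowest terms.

1/4

ABO cross OO × AB → offspring phenotypes: 1/2 A, 1/2 B.
Rh cross +/- × -/- → 1/2 Rh+, 1/2 Rh-.
Independent loci: P(type A, Rh-negative) = 1/2 × 1/2 = 1/4.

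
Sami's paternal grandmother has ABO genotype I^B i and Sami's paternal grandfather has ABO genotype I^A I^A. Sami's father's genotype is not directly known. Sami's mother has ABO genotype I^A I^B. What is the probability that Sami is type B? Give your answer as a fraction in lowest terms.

Sami's father's ABO genotype from I^B i × I^A I^A: 1/2 I^A I^B, 1/2 I^A i.
Crossing each possibility with the mother I^A I^B and summing P(type B): 1/2·1/4 + 1/2·1/4 = 1/4.

1/4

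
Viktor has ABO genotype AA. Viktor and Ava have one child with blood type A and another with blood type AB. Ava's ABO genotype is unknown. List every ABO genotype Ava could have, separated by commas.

AB, BO

For each candidate genotype of Ava, check whether crossing it with AA can produce every observed child phenotype.
  AA → possible child types {A} ✗
  AB → possible child types {A, AB} ✓
  AO → possible child types {A} ✗
  BB → possible child types {AB} ✗
  BO → possible child types {A, AB} ✓
  OO → possible child types {A} ✗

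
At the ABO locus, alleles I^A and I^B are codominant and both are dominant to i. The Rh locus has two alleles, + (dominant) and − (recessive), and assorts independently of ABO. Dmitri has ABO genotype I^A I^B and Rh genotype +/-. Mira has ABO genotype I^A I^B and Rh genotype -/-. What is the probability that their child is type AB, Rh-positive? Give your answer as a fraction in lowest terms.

ABO cross I^A I^B × I^A I^B → offspring phenotypes: 1/4 A, 1/4 B, 1/2 AB.
Rh cross +/- × -/- → 1/2 Rh+, 1/2 Rh-.
Independent loci: P(type AB, Rh-positive) = 1/2 × 1/2 = 1/4.

1/4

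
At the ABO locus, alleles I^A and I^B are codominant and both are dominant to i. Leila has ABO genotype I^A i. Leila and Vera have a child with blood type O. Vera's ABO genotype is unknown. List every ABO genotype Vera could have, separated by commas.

I^A i, I^B i, i i

For each candidate genotype of Vera, check whether crossing it with I^A i can produce every observed child phenotype.
  I^A I^A → possible child types {A} ✗
  I^A I^B → possible child types {A, B, AB} ✗
  I^A i → possible child types {O, A} ✓
  I^B I^B → possible child types {B, AB} ✗
  I^B i → possible child types {O, A, B, AB} ✓
  i i → possible child types {O, A} ✓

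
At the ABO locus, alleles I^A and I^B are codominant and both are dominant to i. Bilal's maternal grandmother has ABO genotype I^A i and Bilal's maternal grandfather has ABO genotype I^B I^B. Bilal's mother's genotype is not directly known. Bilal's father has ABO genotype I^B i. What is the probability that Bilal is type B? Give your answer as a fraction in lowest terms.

Bilal's mother's ABO genotype from I^A i × I^B I^B: 1/2 I^A I^B, 1/2 I^B i.
Crossing each possibility with the father I^B i and summing P(type B): 1/2·1/2 + 1/2·3/4 = 5/8.

5/8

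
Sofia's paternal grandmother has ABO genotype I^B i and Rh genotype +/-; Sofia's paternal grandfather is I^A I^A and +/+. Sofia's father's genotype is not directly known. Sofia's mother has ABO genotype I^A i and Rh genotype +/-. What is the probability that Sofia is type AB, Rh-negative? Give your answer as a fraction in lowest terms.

Sofia's father's ABO genotype from I^B i × I^A I^A: 1/2 I^A I^B, 1/2 I^A i.
Crossing each possibility with the mother I^A i and summing P(type AB): 1/2·1/4 + 1/2·0 = 1/8.
Similarly for Rh via the father's Rh distribution: P(Rh-) = 1/8.
Independent loci: 1/8 × 1/8 = 1/64.

1/64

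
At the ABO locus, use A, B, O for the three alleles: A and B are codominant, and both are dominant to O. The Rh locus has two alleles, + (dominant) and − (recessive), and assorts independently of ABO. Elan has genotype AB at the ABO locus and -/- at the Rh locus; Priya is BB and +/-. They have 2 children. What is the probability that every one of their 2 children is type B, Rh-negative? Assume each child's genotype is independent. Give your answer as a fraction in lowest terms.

ABO cross AB × BB → 1/2 B, 1/2 AB.
Rh cross -/- × +/- → 1/2 Rh+, 1/2 Rh-; so P(type B, Rh-negative) = 1/2 × 1/2 = 1/4 per child.
All 2 independent: (1/4)^2 = 1/16.

1/16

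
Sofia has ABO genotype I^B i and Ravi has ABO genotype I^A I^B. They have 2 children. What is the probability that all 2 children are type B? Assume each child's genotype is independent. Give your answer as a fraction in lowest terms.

ABO cross I^B i × I^A I^B → 1/4 A, 1/2 B, 1/4 AB.
So P(type B) = 1/2 per child.
All 2 independent: (1/2)^2 = 1/4.

1/4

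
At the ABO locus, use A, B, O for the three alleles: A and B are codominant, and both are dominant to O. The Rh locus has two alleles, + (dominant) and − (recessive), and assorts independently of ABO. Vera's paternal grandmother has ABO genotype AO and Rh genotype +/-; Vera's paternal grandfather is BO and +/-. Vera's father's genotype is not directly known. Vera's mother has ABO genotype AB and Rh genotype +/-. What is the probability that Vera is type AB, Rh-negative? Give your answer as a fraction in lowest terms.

1/16

Vera's father's ABO genotype from AO × BO: 1/4 AB, 1/4 AO, 1/4 BO, 1/4 OO.
Crossing each possibility with the mother AB and summing P(type AB): 1/4·1/2 + 1/4·1/4 + 1/4·1/4 + 1/4·0 = 1/4.
Similarly for Rh via the father's Rh distribution: P(Rh-) = 1/4.
Independent loci: 1/4 × 1/4 = 1/16.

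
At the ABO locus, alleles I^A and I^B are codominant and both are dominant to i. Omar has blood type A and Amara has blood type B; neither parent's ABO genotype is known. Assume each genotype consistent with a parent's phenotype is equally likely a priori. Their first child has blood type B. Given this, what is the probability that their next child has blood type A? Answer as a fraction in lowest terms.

1/12

Possible genotypes: Omar ∈ {I^A I^A, I^A i}; Amara ∈ {I^B I^B, I^B i}.
Weight each parental genotype pair by prior × P(type-B child):
  I^A i × I^B I^B: posterior weight 2/3; P(next child type A) = 0.
  I^A i × I^B i: posterior weight 1/3; P(next child type A) = 1/4.
Weighted sum = 1/12.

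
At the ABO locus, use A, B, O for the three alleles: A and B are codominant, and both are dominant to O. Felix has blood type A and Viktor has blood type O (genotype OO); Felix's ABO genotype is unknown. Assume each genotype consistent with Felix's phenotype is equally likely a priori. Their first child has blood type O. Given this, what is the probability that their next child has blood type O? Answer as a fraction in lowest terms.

1/2

Possible genotypes: Felix ∈ {AA, AO}; Viktor ∈ {OO}.
Weight each parental genotype pair by prior × P(type-O child):
  AO × OO: posterior weight 1; P(next child type O) = 1/2.
Weighted sum = 1/2.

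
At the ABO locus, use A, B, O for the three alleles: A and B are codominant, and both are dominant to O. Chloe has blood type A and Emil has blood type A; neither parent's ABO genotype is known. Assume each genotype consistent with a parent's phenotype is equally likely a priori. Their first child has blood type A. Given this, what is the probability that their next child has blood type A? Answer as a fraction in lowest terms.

Possible genotypes: Chloe ∈ {AA, AO}; Emil ∈ {AA, AO}.
Weight each parental genotype pair by prior × P(type-A child):
  AA × AA: posterior weight 4/15; P(next child type A) = 1.
  AA × AO: posterior weight 4/15; P(next child type A) = 1.
  AO × AA: posterior weight 4/15; P(next child type A) = 1.
  AO × AO: posterior weight 1/5; P(next child type A) = 3/4.
Weighted sum = 19/20.

19/20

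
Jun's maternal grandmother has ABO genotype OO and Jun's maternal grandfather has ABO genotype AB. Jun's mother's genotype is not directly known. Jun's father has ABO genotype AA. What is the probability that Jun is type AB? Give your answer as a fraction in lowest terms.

Jun's mother's ABO genotype from OO × AB: 1/2 AO, 1/2 BO.
Crossing each possibility with the father AA and summing P(type AB): 1/2·0 + 1/2·1/2 = 1/4.

1/4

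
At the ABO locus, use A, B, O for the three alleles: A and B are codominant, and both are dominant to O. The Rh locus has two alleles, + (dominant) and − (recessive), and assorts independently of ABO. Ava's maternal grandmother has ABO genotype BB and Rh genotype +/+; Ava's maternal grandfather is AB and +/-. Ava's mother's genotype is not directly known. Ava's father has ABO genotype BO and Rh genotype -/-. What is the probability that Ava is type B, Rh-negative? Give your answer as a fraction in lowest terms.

3/16

Ava's mother's ABO genotype from BB × AB: 1/2 AB, 1/2 BB.
Crossing each possibility with the father BO and summing P(type B): 1/2·1/2 + 1/2·1 = 3/4.
Similarly for Rh via the mother's Rh distribution: P(Rh-) = 1/4.
Independent loci: 3/4 × 1/4 = 3/16.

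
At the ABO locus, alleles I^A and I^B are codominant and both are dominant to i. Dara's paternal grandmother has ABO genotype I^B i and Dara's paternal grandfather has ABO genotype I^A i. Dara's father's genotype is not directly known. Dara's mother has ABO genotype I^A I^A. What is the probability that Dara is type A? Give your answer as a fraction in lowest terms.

Dara's father's ABO genotype from I^B i × I^A i: 1/4 I^A I^B, 1/4 I^A i, 1/4 I^B i, 1/4 i i.
Crossing each possibility with the mother I^A I^A and summing P(type A): 1/4·1/2 + 1/4·1 + 1/4·1/2 + 1/4·1 = 3/4.

3/4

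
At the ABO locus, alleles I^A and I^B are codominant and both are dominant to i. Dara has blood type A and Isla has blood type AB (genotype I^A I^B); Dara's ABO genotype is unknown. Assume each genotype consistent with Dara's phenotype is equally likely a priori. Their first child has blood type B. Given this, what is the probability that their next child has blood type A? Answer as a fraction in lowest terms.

Possible genotypes: Dara ∈ {I^A I^A, I^A i}; Isla ∈ {I^A I^B}.
Weight each parental genotype pair by prior × P(type-B child):
  I^A i × I^A I^B: posterior weight 1; P(next child type A) = 1/2.
Weighted sum = 1/2.

1/2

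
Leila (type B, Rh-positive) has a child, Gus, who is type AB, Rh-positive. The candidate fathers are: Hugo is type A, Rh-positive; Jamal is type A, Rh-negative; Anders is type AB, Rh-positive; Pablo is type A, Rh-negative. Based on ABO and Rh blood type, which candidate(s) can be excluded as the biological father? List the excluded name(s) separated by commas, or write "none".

A candidate is excluded only if no genotype consistent with his phenotype could produce a type AB, Rh-positive child with a type B, Rh-positive mother.
Every candidate has at least one consistent genotype combination, so none can be excluded.

none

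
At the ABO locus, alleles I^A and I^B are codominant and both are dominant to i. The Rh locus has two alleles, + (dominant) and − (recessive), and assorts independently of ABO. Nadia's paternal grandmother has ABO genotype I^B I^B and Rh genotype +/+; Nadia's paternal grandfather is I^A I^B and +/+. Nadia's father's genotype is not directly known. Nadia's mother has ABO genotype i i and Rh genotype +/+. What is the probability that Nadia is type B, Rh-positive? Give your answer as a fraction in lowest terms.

3/4

Nadia's father's ABO genotype from I^B I^B × I^A I^B: 1/2 I^A I^B, 1/2 I^B I^B.
Crossing each possibility with the mother i i and summing P(type B): 1/2·1/2 + 1/2·1 = 3/4.
Similarly for Rh via the father's Rh distribution: P(Rh+) = 1.
Independent loci: 3/4 × 1 = 3/4.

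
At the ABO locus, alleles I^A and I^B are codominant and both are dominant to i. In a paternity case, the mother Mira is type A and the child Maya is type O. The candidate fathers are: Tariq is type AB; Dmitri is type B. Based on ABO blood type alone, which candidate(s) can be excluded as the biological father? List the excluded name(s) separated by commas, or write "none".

A candidate is excluded only if no genotype consistent with his phenotype could produce a type O child with a type A mother.
Tariq (type AB): no genotype consistent with that phenotype can produce a type-O child with a type-A mother.

Tariq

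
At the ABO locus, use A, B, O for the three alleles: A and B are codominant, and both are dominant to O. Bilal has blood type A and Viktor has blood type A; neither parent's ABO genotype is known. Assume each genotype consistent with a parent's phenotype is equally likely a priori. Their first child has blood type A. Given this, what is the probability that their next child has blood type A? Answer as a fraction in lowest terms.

19/20

Possible genotypes: Bilal ∈ {AA, AO}; Viktor ∈ {AA, AO}.
Weight each parental genotype pair by prior × P(type-A child):
  AA × AA: posterior weight 4/15; P(next child type A) = 1.
  AA × AO: posterior weight 4/15; P(next child type A) = 1.
  AO × AA: posterior weight 4/15; P(next child type A) = 1.
  AO × AO: posterior weight 1/5; P(next child type A) = 3/4.
Weighted sum = 19/20.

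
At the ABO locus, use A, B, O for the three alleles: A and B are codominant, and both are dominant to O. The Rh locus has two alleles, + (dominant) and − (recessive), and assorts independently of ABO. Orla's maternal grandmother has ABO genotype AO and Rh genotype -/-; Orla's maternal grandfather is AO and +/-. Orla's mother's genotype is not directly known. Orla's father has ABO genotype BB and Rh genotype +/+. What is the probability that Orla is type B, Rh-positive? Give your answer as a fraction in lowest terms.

Orla's mother's ABO genotype from AO × AO: 1/4 AA, 1/2 AO, 1/4 OO.
Crossing each possibility with the father BB and summing P(type B): 1/4·0 + 1/2·1/2 + 1/4·1 = 1/2.
Similarly for Rh via the mother's Rh distribution: P(Rh+) = 1.
Independent loci: 1/2 × 1 = 1/2.

1/2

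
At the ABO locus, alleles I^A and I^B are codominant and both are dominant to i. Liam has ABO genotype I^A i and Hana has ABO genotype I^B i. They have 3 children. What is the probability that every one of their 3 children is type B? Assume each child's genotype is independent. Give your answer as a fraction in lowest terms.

1/64

ABO cross I^A i × I^B i → 1/4 O, 1/4 A, 1/4 B, 1/4 AB.
So P(type B) = 1/4 per child.
All 3 independent: (1/4)^3 = 1/64.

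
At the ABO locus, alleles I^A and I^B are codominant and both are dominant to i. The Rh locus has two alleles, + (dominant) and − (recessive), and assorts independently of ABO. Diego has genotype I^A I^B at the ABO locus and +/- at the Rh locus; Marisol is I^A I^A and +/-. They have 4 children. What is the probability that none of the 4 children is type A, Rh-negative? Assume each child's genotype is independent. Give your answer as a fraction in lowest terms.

ABO cross I^A I^B × I^A I^A → 1/2 A, 1/2 AB.
Rh cross +/- × +/- → 3/4 Rh+, 1/4 Rh-; so P(type A, Rh-negative) = 1/2 × 1/4 = 1/8 per child.
P(not type A, Rh-negative) = 7/8 for one child; (7/8)^4 = 2401/4096.

2401/4096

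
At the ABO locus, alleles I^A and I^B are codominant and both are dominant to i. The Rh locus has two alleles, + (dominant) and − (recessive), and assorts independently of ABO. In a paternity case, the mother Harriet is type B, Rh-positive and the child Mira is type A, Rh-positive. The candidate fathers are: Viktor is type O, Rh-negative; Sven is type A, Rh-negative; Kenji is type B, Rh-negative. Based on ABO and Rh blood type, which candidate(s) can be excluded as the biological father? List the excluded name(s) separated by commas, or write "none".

A candidate is excluded only if no genotype consistent with his phenotype could produce a type A, Rh-positive child with a type B, Rh-positive mother.
Viktor (type O, Rh-): no genotype consistent with that phenotype can produce a type-A Rh+ child with a type-B mother.
Kenji (type B, Rh-): no genotype consistent with that phenotype can produce a type-A Rh+ child with a type-B mother.

Viktor, Kenji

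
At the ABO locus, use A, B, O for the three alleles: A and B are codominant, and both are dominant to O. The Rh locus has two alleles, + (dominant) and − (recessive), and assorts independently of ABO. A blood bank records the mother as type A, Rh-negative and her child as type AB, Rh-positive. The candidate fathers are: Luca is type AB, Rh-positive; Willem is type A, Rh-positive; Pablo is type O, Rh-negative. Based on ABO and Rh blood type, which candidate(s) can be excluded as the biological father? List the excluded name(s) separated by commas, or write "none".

Willem, Pablo

A candidate is excluded only if no genotype consistent with his phenotype could produce a type AB, Rh-positive child with a type A, Rh-negative mother.
Willem (type A, Rh+): no genotype consistent with that phenotype can produce a type-AB Rh+ child with a type-A mother.
Pablo (type O, Rh-): no genotype consistent with that phenotype can produce a type-AB Rh+ child with a type-A mother.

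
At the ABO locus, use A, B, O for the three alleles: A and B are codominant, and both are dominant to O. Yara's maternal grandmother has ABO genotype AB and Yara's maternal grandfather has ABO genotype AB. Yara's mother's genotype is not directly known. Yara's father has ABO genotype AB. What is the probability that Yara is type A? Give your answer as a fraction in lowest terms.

Yara's mother's ABO genotype from AB × AB: 1/4 AA, 1/2 AB, 1/4 BB.
Crossing each possibility with the father AB and summing P(type A): 1/4·1/2 + 1/2·1/4 + 1/4·0 = 1/4.

1/4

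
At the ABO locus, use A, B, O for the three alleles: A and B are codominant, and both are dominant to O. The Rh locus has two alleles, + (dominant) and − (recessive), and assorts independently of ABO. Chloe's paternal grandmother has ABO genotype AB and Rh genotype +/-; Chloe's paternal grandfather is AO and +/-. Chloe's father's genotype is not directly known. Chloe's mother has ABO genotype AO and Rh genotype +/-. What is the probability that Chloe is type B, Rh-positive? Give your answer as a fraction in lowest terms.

3/32

Chloe's father's ABO genotype from AB × AO: 1/4 AA, 1/4 AB, 1/4 AO, 1/4 BO.
Crossing each possibility with the mother AO and summing P(type B): 1/4·0 + 1/4·1/4 + 1/4·0 + 1/4·1/4 = 1/8.
Similarly for Rh via the father's Rh distribution: P(Rh+) = 3/4.
Independent loci: 1/8 × 3/4 = 3/32.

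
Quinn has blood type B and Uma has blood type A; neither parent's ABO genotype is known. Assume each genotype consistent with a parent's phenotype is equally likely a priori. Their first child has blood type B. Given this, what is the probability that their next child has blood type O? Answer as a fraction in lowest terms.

1/12

Possible genotypes: Quinn ∈ {BB, BO}; Uma ∈ {AA, AO}.
Weight each parental genotype pair by prior × P(type-B child):
  BB × AO: posterior weight 2/3; P(next child type O) = 0.
  BO × AO: posterior weight 1/3; P(next child type O) = 1/4.
Weighted sum = 1/12.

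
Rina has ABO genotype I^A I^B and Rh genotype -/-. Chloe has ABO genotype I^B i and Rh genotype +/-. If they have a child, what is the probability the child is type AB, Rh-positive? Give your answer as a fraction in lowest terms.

1/8

ABO cross I^A I^B × I^B i → offspring phenotypes: 1/4 A, 1/2 B, 1/4 AB.
Rh cross -/- × +/- → 1/2 Rh+, 1/2 Rh-.
Independent loci: P(type AB, Rh-positive) = 1/4 × 1/2 = 1/8.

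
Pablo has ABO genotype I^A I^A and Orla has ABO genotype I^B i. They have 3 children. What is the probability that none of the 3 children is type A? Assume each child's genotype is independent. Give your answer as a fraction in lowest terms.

1/8

ABO cross I^A I^A × I^B i → 1/2 A, 1/2 AB.
So P(type A) = 1/2 per child.
P(not type A) = 1/2 for one child; (1/2)^3 = 1/8.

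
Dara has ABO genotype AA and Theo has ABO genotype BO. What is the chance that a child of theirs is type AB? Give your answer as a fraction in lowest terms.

1/2

ABO cross AA × BO → offspring phenotypes: 1/2 A, 1/2 AB.
So P(type AB) = 1/2.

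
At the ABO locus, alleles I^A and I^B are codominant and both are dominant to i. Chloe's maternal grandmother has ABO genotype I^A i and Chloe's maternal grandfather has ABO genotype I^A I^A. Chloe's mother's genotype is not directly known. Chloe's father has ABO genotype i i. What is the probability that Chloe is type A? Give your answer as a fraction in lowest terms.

3/4

Chloe's mother's ABO genotype from I^A i × I^A I^A: 1/2 I^A I^A, 1/2 I^A i.
Crossing each possibility with the father i i and summing P(type A): 1/2·1 + 1/2·1/2 = 3/4.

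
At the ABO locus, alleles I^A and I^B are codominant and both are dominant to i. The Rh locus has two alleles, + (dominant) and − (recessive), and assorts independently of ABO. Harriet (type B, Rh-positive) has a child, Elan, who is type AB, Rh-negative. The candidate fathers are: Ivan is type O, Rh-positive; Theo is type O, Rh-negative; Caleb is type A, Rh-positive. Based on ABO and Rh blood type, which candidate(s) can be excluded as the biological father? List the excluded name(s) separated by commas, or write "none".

Ivan, Theo

A candidate is excluded only if no genotype consistent with his phenotype could produce a type AB, Rh-negative child with a type B, Rh-positive mother.
Ivan (type O, Rh+): no genotype consistent with that phenotype can produce a type-AB Rh- child with a type-B mother.
Theo (type O, Rh-): no genotype consistent with that phenotype can produce a type-AB Rh- child with a type-B mother.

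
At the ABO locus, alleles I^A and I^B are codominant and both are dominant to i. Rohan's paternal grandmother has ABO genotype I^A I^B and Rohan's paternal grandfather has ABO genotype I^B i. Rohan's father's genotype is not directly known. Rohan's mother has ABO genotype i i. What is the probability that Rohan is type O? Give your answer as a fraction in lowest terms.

1/4

Rohan's father's ABO genotype from I^A I^B × I^B i: 1/4 I^A I^B, 1/4 I^A i, 1/4 I^B I^B, 1/4 I^B i.
Crossing each possibility with the mother i i and summing P(type O): 1/4·0 + 1/4·1/2 + 1/4·0 + 1/4·1/2 = 1/4.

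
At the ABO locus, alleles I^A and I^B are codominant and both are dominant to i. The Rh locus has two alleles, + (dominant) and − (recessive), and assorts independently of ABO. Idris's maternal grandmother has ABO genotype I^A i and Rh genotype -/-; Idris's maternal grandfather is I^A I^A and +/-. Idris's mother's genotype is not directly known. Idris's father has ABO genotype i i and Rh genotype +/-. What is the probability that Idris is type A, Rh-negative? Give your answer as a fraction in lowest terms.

Idris's mother's ABO genotype from I^A i × I^A I^A: 1/2 I^A I^A, 1/2 I^A i.
Crossing each possibility with the father i i and summing P(type A): 1/2·1 + 1/2·1/2 = 3/4.
Similarly for Rh via the mother's Rh distribution: P(Rh-) = 3/8.
Independent loci: 3/4 × 3/8 = 9/32.

9/32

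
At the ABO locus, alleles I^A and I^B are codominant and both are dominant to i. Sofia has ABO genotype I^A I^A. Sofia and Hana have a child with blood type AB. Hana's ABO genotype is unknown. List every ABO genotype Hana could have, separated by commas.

For each candidate genotype of Hana, check whether crossing it with I^A I^A can produce every observed child phenotype.
  I^A I^A → possible child types {A} ✗
  I^A I^B → possible child types {A, AB} ✓
  I^A i → possible child types {A} ✗
  I^B I^B → possible child types {AB} ✓
  I^B i → possible child types {A, AB} ✓
  i i → possible child types {A} ✗

I^A I^B, I^B I^B, I^B i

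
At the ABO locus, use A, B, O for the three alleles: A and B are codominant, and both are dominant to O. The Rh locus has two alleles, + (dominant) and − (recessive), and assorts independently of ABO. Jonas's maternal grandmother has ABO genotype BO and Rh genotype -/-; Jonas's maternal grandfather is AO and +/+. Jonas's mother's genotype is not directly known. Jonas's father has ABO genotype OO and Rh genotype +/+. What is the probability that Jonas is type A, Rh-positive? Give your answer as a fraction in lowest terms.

Jonas's mother's ABO genotype from BO × AO: 1/4 AB, 1/4 AO, 1/4 BO, 1/4 OO.
Crossing each possibility with the father OO and summing P(type A): 1/4·1/2 + 1/4·1/2 + 1/4·0 + 1/4·0 = 1/4.
Similarly for Rh via the mother's Rh distribution: P(Rh+) = 1.
Independent loci: 1/4 × 1 = 1/4.

1/4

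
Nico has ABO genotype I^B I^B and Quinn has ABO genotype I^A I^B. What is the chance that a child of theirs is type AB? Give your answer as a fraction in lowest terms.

ABO cross I^B I^B × I^A I^B → offspring phenotypes: 1/2 B, 1/2 AB.
So P(type AB) = 1/2.

1/2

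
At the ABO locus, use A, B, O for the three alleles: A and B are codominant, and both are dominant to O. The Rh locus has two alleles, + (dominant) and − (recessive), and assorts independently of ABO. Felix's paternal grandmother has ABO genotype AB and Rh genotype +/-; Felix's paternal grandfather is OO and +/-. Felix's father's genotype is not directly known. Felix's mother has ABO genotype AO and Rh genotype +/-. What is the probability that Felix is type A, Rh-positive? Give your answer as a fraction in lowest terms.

Felix's father's ABO genotype from AB × OO: 1/2 AO, 1/2 BO.
Crossing each possibility with the mother AO and summing P(type A): 1/2·3/4 + 1/2·1/4 = 1/2.
Similarly for Rh via the father's Rh distribution: P(Rh+) = 3/4.
Independent loci: 1/2 × 3/4 = 3/8.

3/8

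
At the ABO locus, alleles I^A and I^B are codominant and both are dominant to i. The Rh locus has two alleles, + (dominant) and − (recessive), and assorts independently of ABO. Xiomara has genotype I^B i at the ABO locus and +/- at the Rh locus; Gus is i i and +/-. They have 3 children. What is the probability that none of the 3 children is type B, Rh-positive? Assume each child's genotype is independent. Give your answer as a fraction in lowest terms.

ABO cross I^B i × i i → 1/2 O, 1/2 B.
Rh cross +/- × +/- → 3/4 Rh+, 1/4 Rh-; so P(type B, Rh-positive) = 1/2 × 3/4 = 3/8 per child.
P(not type B, Rh-positive) = 5/8 for one child; (5/8)^3 = 125/512.

125/512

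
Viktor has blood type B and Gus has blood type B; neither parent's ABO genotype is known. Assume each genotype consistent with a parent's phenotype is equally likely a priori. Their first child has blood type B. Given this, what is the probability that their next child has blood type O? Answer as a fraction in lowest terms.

Possible genotypes: Viktor ∈ {I^B I^B, I^B i}; Gus ∈ {I^B I^B, I^B i}.
Weight each parental genotype pair by prior × P(type-B child):
  I^B I^B × I^B I^B: posterior weight 4/15; P(next child type O) = 0.
  I^B I^B × I^B i: posterior weight 4/15; P(next child type O) = 0.
  I^B i × I^B I^B: posterior weight 4/15; P(next child type O) = 0.
  I^B i × I^B i: posterior weight 1/5; P(next child type O) = 1/4.
Weighted sum = 1/20.

1/20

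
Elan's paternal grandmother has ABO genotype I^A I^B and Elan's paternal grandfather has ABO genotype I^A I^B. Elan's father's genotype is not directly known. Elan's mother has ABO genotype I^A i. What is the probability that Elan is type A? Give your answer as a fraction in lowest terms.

1/2

Elan's father's ABO genotype from I^A I^B × I^A I^B: 1/4 I^A I^A, 1/2 I^A I^B, 1/4 I^B I^B.
Crossing each possibility with the mother I^A i and summing P(type A): 1/4·1 + 1/2·1/2 + 1/4·0 = 1/2.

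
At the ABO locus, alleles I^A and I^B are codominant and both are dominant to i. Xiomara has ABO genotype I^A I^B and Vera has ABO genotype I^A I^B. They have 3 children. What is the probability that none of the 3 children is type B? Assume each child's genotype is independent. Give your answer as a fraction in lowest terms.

27/64

ABO cross I^A I^B × I^A I^B → 1/4 A, 1/4 B, 1/2 AB.
So P(type B) = 1/4 per child.
P(not type B) = 3/4 for one child; (3/4)^3 = 27/64.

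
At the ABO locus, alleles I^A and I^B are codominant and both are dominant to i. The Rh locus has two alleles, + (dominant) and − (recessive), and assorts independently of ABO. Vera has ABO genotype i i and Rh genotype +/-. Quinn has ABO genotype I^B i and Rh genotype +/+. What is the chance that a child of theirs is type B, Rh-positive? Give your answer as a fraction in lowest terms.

1/2

ABO cross i i × I^B i → offspring phenotypes: 1/2 O, 1/2 B.
Rh cross +/- × +/+ → 1 Rh+.
Independent loci: P(type B, Rh-positive) = 1/2 × 1 = 1/2.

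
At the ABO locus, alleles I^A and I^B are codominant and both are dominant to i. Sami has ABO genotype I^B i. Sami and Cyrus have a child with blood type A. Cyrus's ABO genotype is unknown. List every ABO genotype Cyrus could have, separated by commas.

I^A I^A, I^A I^B, I^A i

For each candidate genotype of Cyrus, check whether crossing it with I^B i can produce every observed child phenotype.
  I^A I^A → possible child types {A, AB} ✓
  I^A I^B → possible child types {A, B, AB} ✓
  I^A i → possible child types {O, A, B, AB} ✓
  I^B I^B → possible child types {B} ✗
  I^B i → possible child types {O, B} ✗
  i i → possible child types {O, B} ✗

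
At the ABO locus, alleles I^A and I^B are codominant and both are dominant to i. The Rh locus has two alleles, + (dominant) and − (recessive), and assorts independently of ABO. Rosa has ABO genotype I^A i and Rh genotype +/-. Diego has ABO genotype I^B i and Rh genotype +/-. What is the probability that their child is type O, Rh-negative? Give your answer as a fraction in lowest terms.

ABO cross I^A i × I^B i → offspring phenotypes: 1/4 O, 1/4 A, 1/4 B, 1/4 AB.
Rh cross +/- × +/- → 3/4 Rh+, 1/4 Rh-.
Independent loci: P(type O, Rh-negative) = 1/4 × 1/4 = 1/16.

1/16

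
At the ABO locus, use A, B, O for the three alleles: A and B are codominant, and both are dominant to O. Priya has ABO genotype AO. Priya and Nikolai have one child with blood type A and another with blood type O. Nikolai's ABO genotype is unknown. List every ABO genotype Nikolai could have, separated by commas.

AO, BO, OO

For each candidate genotype of Nikolai, check whether crossing it with AO can produce every observed child phenotype.
  AA → possible child types {A} ✗
  AB → possible child types {A, B, AB} ✗
  AO → possible child types {O, A} ✓
  BB → possible child types {B, AB} ✗
  BO → possible child types {O, A, B, AB} ✓
  OO → possible child types {O, A} ✓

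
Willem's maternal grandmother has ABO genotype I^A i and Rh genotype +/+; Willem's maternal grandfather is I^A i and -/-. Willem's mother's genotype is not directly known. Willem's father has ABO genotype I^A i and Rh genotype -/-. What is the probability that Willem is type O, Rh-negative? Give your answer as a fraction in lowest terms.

Willem's mother's ABO genotype from I^A i × I^A i: 1/4 I^A I^A, 1/2 I^A i, 1/4 i i.
Crossing each possibility with the father I^A i and summing P(type O): 1/4·0 + 1/2·1/4 + 1/4·1/2 = 1/4.
Similarly for Rh via the mother's Rh distribution: P(Rh-) = 1/2.
Independent loci: 1/4 × 1/2 = 1/8.

1/8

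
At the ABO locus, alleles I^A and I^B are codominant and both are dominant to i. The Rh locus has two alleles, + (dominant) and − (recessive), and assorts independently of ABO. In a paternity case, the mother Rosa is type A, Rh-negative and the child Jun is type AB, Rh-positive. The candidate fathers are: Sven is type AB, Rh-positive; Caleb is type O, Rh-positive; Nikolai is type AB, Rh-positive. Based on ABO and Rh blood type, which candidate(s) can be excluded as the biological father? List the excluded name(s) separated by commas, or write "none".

Caleb

A candidate is excluded only if no genotype consistent with his phenotype could produce a type AB, Rh-positive child with a type A, Rh-negative mother.
Caleb (type O, Rh+): no genotype consistent with that phenotype can produce a type-AB Rh+ child with a type-A mother.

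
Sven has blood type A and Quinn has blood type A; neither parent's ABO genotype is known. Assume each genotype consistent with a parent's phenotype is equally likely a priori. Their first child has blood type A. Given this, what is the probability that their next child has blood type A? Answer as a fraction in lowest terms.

Possible genotypes: Sven ∈ {AA, AO}; Quinn ∈ {AA, AO}.
Weight each parental genotype pair by prior × P(type-A child):
  AA × AA: posterior weight 4/15; P(next child type A) = 1.
  AA × AO: posterior weight 4/15; P(next child type A) = 1.
  AO × AA: posterior weight 4/15; P(next child type A) = 1.
  AO × AO: posterior weight 1/5; P(next child type A) = 3/4.
Weighted sum = 19/20.

19/20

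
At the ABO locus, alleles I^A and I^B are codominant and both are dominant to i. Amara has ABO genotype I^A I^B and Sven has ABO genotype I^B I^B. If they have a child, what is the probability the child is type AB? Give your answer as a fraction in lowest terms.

1/2

ABO cross I^A I^B × I^B I^B → offspring phenotypes: 1/2 B, 1/2 AB.
So P(type AB) = 1/2.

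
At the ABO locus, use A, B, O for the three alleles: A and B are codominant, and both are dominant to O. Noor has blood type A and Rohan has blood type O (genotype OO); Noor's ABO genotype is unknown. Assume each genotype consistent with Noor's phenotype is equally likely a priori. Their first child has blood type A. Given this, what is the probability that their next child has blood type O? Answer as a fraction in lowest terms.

1/6

Possible genotypes: Noor ∈ {AA, AO}; Rohan ∈ {OO}.
Weight each parental genotype pair by prior × P(type-A child):
  AA × OO: posterior weight 2/3; P(next child type O) = 0.
  AO × OO: posterior weight 1/3; P(next child type O) = 1/2.
Weighted sum = 1/6.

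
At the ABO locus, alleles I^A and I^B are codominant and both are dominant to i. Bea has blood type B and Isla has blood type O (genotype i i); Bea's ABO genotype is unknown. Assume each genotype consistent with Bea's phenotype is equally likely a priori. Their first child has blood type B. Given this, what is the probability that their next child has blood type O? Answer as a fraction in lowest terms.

1/6

Possible genotypes: Bea ∈ {I^B I^B, I^B i}; Isla ∈ {i i}.
Weight each parental genotype pair by prior × P(type-B child):
  I^B I^B × i i: posterior weight 2/3; P(next child type O) = 0.
  I^B i × i i: posterior weight 1/3; P(next child type O) = 1/2.
Weighted sum = 1/6.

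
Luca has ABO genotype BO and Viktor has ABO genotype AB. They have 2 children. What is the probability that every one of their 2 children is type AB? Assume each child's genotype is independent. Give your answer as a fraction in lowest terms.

1/16

ABO cross BO × AB → 1/4 A, 1/2 B, 1/4 AB.
So P(type AB) = 1/4 per child.
All 2 independent: (1/4)^2 = 1/16.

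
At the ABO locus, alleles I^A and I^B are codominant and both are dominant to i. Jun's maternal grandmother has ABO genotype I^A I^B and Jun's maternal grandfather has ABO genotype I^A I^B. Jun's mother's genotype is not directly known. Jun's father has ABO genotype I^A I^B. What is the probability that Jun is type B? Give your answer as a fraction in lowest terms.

1/4

Jun's mother's ABO genotype from I^A I^B × I^A I^B: 1/4 I^A I^A, 1/2 I^A I^B, 1/4 I^B I^B.
Crossing each possibility with the father I^A I^B and summing P(type B): 1/4·0 + 1/2·1/4 + 1/4·1/2 = 1/4.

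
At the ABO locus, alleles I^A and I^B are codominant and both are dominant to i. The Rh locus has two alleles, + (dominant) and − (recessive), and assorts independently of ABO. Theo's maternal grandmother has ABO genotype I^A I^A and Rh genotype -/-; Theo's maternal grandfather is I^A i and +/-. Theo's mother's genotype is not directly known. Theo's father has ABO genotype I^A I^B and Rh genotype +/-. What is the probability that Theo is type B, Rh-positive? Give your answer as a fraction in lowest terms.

5/64

Theo's mother's ABO genotype from I^A I^A × I^A i: 1/2 I^A I^A, 1/2 I^A i.
Crossing each possibility with the father I^A I^B and summing P(type B): 1/2·0 + 1/2·1/4 = 1/8.
Similarly for Rh via the mother's Rh distribution: P(Rh+) = 5/8.
Independent loci: 1/8 × 5/8 = 5/64.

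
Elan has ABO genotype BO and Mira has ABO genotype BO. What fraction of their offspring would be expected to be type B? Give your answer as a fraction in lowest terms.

ABO cross BO × BO → offspring phenotypes: 1/4 O, 3/4 B.
So P(type B) = 3/4.

3/4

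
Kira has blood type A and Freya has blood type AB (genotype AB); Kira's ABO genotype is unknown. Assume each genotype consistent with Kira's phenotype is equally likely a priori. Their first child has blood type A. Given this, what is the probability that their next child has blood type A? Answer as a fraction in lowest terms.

1/2

Possible genotypes: Kira ∈ {AA, AO}; Freya ∈ {AB}.
Weight each parental genotype pair by prior × P(type-A child):
  AA × AB: posterior weight 1/2; P(next child type A) = 1/2.
  AO × AB: posterior weight 1/2; P(next child type A) = 1/2.
Weighted sum = 1/2.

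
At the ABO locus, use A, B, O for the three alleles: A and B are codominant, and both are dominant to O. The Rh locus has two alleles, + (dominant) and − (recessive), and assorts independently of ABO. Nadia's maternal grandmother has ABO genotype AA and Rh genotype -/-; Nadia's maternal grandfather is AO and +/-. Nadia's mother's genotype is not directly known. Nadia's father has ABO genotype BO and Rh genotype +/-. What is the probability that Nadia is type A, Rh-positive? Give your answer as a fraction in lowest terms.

Nadia's mother's ABO genotype from AA × AO: 1/2 AA, 1/2 AO.
Crossing each possibility with the father BO and summing P(type A): 1/2·1/2 + 1/2·1/4 = 3/8.
Similarly for Rh via the mother's Rh distribution: P(Rh+) = 5/8.
Independent loci: 3/8 × 5/8 = 15/64.

15/64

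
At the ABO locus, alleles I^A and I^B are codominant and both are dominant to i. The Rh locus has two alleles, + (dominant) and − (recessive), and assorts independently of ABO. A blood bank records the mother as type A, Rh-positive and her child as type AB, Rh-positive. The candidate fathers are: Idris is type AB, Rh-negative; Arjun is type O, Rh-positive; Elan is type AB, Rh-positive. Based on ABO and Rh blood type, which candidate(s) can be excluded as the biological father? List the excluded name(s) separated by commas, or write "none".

Arjun

A candidate is excluded only if no genotype consistent with his phenotype could produce a type AB, Rh-positive child with a type A, Rh-positive mother.
Arjun (type O, Rh+): no genotype consistent with that phenotype can produce a type-AB Rh+ child with a type-A mother.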